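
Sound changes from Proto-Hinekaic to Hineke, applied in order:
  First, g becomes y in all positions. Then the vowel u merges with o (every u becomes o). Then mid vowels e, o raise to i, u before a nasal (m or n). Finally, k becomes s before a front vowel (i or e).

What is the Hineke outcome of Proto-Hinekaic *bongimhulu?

bunyimholo

Hineke: *bongimhulu
  bongimhulu → bonyimhulu   [unconditioned shift]
  bonyimhulu → bonyimholo   [vowel merger]
  bonyimholo → bunyimholo   [pre-nasal raising]
  bunyimholo (rule 4 does not apply)
  giving Hineke bunyimholo.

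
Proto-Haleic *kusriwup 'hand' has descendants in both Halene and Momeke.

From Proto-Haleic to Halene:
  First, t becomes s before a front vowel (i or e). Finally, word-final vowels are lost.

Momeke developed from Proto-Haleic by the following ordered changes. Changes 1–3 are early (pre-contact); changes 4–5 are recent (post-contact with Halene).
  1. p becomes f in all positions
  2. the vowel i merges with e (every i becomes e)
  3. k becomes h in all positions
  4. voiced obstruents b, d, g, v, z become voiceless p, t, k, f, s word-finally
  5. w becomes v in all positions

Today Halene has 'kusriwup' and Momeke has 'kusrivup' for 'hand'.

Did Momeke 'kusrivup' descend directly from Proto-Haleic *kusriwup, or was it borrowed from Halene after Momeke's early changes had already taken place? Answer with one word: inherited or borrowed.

borrowed

If inherited, *kusriwup would pass through all of Momeke's changes:
Momeke: start from *kusriwup.
  rule 1 (unconditioned shift): kusriwup → kusriwuf
  rule 2 (vowel merger): kusriwuf → kusrewuf
  rule 3 (unconditioned shift): kusrewuf → husrewuf
  rule 4: no change — husrewuf
  rule 5 (unconditioned shift): husrewuf → husrevuf
  ⇒ Momeke husrevuf
If borrowed from Halene 'kusriwup' after the early changes, it would undergo only the recent ones:
  rule 4 (final devoicing): no change (kusriwup)
  rule 5 (unconditioned shift): kusriwup → kusrivup
  ⇒ as a loan: kusrivup
Momeke 'kusrivup' matches the loan outcome 'kusrivup', not the inherited 'husrevuf' — it skipped the early Momeke changes, so it was borrowed from Halene.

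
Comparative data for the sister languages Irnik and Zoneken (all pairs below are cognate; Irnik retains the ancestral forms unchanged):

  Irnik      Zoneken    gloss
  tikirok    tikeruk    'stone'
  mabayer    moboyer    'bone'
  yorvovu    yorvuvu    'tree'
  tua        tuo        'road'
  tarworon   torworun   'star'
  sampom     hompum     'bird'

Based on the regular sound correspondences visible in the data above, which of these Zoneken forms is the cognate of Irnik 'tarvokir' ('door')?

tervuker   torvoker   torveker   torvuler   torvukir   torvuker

torvuker

tarworon ~ torworun — Irnik a corresponds to Zoneken o after a consonant, before r.
tikirok ~ tikeruk — Irnik o corresponds to Zoneken u after a consonant, before a consonant other than r, m, n, p, b, f, v.
tikirok ~ tikeruk — Irnik i corresponds to Zoneken e after a consonant, before r.
Applying these to Irnik 'tarvokir':
  tarvokir → torvokir   (a→o after a consonant, before r)
  torvokir → torvukir   (o→u after a consonant, before a consonant other than r, m, n, p, b, f, v)
  torvukir → torvuker   (i→e after a consonant, before r)
So the Zoneken cognate is 'torvuker'.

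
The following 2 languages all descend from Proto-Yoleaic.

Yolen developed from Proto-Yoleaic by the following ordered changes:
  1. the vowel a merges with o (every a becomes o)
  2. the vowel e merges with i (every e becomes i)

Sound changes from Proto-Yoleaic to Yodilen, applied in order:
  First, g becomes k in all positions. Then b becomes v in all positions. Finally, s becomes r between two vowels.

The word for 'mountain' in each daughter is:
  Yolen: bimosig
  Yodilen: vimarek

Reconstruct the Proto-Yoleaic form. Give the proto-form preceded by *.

*bimaseg

Position 1: Yolen has b, Yodilen has v. Yolen preserves b here (none of its changes turn any other segment into b), so the proto-segment is *b.
Position 5: Yolen has s, Yodilen has r. Yolen preserves s here (none of its changes turn any other segment into s), so the proto-segment is *s.
Position 4: Yolen has o, Yodilen has a. Yodilen preserves a here (none of its changes turn any other segment into a), so the proto-segment is *a.
Verify the candidate proto-form against each daughter:
Yolen: *bimaseg > bimoseg > bimosig  (by vowel merger, vowel merger)
Yodilen: *bimaseg > bimasek > vimasek > vimarek  (by unconditioned shift, unconditioned shift, rhotacism)
Only *bimaseg yields all of Yolen bimosig, Yodilen vimarek.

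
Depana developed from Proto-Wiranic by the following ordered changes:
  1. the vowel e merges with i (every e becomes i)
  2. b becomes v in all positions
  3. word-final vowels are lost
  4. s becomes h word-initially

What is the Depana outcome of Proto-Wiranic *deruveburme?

Depana: *deruveburme
  deruveburme → diruviburmi   [vowel merger]
  diruviburmi → diruvivurmi   [unconditioned shift]
  diruvivurmi → diruvivurm   [apocope]
  diruvivurm (rule 4 does not apply)
  giving Depana diruvivurm.

diruvivurm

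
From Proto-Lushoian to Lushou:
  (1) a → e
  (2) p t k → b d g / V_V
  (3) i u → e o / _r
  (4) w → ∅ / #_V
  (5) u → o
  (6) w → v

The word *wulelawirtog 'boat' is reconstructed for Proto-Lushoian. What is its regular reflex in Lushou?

olelevertog

Lushou: *wulelawirtog > wulelewirtog > wulelewertog > ulelewertog > olelewertog > olelevertog  (by vowel merger, pre-rhotic lowering, glide loss, vowel merger, unconditioned shift)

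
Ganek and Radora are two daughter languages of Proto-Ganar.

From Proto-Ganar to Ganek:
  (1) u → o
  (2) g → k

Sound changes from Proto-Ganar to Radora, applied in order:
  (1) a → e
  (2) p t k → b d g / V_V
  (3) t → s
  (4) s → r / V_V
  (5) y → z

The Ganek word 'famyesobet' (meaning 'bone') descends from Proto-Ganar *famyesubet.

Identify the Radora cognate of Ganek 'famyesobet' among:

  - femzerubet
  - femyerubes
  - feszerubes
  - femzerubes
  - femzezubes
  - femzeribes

femzerubes

Radora: start from *famyesubet.
  rule 1 (vowel merger): famyesubet → femyesubet
  rule 2: no change — femyesubet
  rule 3 (unconditioned shift): femyesubet → femyesubes
  rule 4 (rhotacism): femyesubes → femyerubes
  rule 5 (unconditioned shift): femyerubes → femzerubes
  ⇒ Radora femzerubes
Among the options, 'femzerubes' alone shows every Radora change applied in order.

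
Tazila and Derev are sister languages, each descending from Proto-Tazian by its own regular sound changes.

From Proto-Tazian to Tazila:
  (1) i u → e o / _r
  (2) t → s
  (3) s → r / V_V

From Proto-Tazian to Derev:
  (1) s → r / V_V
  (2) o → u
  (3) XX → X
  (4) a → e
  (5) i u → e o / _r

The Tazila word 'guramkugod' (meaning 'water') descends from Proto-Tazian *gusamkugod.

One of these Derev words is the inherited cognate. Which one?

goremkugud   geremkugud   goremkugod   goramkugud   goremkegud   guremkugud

Derev: start from *gusamkugod.
  rule 1 (rhotacism): gusamkugod → guramkugod
  rule 2 (vowel merger): guramkugod → guramkugud
  rule 3: no change — guramkugud
  rule 4 (vowel merger): guramkugud → guremkugud
  rule 5 (pre-rhotic lowering): guremkugud → goremkugud
  ⇒ Derev goremkugud

goremkugud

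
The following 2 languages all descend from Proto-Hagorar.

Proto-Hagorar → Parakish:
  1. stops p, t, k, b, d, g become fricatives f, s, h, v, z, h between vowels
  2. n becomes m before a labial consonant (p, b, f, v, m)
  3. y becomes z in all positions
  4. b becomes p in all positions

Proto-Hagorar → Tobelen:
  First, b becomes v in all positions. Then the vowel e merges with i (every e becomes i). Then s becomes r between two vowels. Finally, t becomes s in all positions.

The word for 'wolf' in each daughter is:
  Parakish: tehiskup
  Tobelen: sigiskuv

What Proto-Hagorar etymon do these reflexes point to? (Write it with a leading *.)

Position 2: Parakish has e, Tobelen has i. Parakish preserves e here (none of its changes turn any other segment into e), so the proto-segment is *e.
Position 8: Parakish has p, Tobelen has v. Taking the neighbouring segments as reconstructed: Parakish p could go back to *p or *b; Tobelen v could go back to *b or *v — the one source consistent with every daughter is *b.
Continuing position by position gives *tegiskub; check it forward:
Parakish: start from *tegiskub.
  rule 1 (intervocalic lenition): tegiskub → tehiskub
  rule 2: no change — tehiskub
  rule 3: no change — tehiskub
  rule 4 (unconditioned shift): tehiskub → tehiskup
  ⇒ Parakish tehiskup
Tobelen: *tegiskub > tegiskuv > tigiskuv > sigiskuv  (by unconditioned shift, vowel merger, unconditioned shift)
Only *tegiskub yields all of Parakish tehiskup, Tobelen sigiskuv.

*tegiskub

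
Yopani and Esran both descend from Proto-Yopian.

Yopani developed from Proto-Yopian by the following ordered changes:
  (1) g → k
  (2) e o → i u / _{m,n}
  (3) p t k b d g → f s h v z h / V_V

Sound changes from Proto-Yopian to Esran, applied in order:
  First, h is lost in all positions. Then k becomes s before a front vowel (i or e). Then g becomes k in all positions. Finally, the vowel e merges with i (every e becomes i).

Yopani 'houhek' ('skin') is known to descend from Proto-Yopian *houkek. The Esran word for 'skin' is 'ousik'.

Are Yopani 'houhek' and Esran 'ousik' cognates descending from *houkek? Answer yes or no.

Derive the expected Esran reflex of *houkek:
Esran: *houkek > oukek > ousek > ousik  (by h-loss, palatalisation, vowel merger)
Esran 'ousik' matches the regular reflex exactly, so the pair is cognate.

yes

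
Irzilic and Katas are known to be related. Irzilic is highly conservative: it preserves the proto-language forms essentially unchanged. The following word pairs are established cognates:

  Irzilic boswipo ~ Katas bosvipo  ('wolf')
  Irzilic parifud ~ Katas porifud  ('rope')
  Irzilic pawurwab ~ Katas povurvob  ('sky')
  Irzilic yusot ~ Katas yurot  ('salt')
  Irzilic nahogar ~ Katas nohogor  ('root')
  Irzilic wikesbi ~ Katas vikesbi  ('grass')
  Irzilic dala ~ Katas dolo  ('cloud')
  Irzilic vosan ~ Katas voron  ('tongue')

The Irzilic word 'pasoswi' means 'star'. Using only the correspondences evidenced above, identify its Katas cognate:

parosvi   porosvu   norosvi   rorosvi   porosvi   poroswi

porosvi

pawurwab ~ povurvob, nahogar ~ nohogor — Irzilic a corresponds to Katas o after a consonant, before a consonant other than r, m, n, p, b, f, v.
yusot ~ yurot — Irzilic s corresponds to Katas r between vowels (before a back vowel).
boswipo ~ bosvipo — Irzilic w corresponds to Katas v after a consonant, before a front vowel.
Applying these to Irzilic 'pasoswi':
  pasoswi → pososwi   (a→o after a consonant, before a consonant other than r, m, n, p, b, f, v)
  pososwi → poroswi   (s→r between vowels (before a back vowel))
  poroswi → porosvi   (w→v after a consonant, before a front vowel)
So the Katas cognate is 'porosvi'.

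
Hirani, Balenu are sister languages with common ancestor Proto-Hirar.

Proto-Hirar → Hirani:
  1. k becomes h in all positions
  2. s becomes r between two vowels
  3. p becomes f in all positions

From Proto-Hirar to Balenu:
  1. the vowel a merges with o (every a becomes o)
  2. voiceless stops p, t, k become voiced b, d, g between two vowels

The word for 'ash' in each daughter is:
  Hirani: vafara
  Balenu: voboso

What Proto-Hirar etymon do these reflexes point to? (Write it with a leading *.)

Position 3: Hirani has f, Balenu has b. Taking the neighbouring segments as reconstructed: Hirani f could go back to *p or *f; Balenu b could go back to *p or *b — the one source consistent with every daughter is *p.
Position 4: Hirani has a, Balenu has o. Hirani preserves a here (none of its changes turn any other segment into a), so the proto-segment is *a.
This points to *vapasa. Verify forward in each daughter:
Hirani: *vapasa > vapara > vafara  (by rhotacism, unconditioned shift)
Balenu: *vapasa > voposo > voboso  (by vowel merger, intervocalic voicing)
*vapasa is the unique common source.

*vapasa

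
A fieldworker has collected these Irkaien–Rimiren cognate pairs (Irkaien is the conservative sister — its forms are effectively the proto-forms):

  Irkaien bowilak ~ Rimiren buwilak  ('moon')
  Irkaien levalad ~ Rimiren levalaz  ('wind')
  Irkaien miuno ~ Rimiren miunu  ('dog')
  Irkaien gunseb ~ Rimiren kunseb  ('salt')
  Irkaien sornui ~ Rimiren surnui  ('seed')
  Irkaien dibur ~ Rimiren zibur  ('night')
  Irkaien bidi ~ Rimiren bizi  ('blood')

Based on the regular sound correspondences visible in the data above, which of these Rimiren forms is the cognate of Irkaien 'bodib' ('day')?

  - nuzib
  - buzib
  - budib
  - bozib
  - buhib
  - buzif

buzib

bowilak ~ buwilak — Irkaien o corresponds to Rimiren u after a consonant, before a consonant other than r, m, n, p, b, f, v.
bidi ~ bizi — Irkaien d corresponds to Rimiren z between vowels (before a front vowel).
Applying these to Irkaien 'bodib':
  bodib → budib   (o→u after a consonant, before a consonant other than r, m, n, p, b, f, v)
  budib → buzib   (d→z between vowels (before a front vowel))
So the Rimiren cognate is 'buzib'.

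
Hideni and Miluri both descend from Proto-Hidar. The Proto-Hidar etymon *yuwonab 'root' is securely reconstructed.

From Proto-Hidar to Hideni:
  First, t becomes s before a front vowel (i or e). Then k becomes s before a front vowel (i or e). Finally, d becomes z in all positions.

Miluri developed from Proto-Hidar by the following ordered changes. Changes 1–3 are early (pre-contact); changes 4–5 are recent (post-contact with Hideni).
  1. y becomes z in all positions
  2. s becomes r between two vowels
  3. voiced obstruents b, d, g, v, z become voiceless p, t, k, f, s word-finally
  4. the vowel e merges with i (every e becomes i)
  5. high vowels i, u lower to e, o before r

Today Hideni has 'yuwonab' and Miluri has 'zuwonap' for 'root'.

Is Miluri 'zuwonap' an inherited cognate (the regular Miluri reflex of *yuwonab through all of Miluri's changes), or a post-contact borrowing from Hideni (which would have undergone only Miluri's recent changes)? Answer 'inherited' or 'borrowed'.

inherited

If inherited, *yuwonab would pass through all of Miluri's changes:
Miluri: start from *yuwonab.
  rule 1 (unconditioned shift): yuwonab → zuwonab
  rule 2: no change — zuwonab
  rule 3 (final devoicing): zuwonab → zuwonap
  rule 4: no change — zuwonap
  rule 5: no change — zuwonap
  ⇒ Miluri zuwonap
If borrowed from Hideni 'yuwonab' after the early changes, it would undergo only the recent ones:
  rule 4 (vowel merger): no change (yuwonab)
  rule 5 (pre-rhotic lowering): no change (yuwonab)
  ⇒ as a loan: yuwonab
Miluri 'zuwonap' matches the inherited outcome exactly, so it is an inherited cognate, not a loan.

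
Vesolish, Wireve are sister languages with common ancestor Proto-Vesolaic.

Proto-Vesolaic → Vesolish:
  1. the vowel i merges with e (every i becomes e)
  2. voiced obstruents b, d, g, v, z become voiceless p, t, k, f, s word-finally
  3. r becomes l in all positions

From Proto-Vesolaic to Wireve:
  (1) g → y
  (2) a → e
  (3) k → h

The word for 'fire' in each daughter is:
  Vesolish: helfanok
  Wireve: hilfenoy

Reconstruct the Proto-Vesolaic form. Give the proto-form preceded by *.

Position 8: Vesolish has k, Wireve has y. Taking the neighbouring segments as reconstructed: Vesolish k could go back to *k or *g; Wireve y could go back to *g or *y — the one source consistent with every daughter is *g.
Position 2: Vesolish has e, Wireve has i. Wireve preserves i here (none of its changes turn any other segment into i), so the proto-segment is *i.
Position 5: Vesolish has a, Wireve has e. Vesolish preserves a here (none of its changes turn any other segment into a), so the proto-segment is *a.
The remaining positions agree across the daughters. Check the candidate against every language:
Vesolish: start from *hilfanog.
  rule 1 (vowel merger): hilfanog → helfanog
  rule 2 (final devoicing): helfanog → helfanok
  rule 3: no change — helfanok
  ⇒ Vesolish helfanok
Wireve: *hilfanog
  hilfanog → hilfanoy   [unconditioned shift]
  hilfanoy → hilfenoy   [vowel merger]
  hilfenoy (rule 3 does not apply)
  giving Wireve hilfenoy.
*hilfanog is the unique common source.

*hilfanog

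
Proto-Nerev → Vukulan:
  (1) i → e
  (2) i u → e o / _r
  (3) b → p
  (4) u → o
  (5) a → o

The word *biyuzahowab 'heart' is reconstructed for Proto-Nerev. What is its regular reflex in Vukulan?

Vukulan: *biyuzahowab > beyuzahowab > peyuzahowap > peyozahowap > peyozohowop  (by vowel merger, unconditioned shift, vowel merger, vowel merger)

peyozohowop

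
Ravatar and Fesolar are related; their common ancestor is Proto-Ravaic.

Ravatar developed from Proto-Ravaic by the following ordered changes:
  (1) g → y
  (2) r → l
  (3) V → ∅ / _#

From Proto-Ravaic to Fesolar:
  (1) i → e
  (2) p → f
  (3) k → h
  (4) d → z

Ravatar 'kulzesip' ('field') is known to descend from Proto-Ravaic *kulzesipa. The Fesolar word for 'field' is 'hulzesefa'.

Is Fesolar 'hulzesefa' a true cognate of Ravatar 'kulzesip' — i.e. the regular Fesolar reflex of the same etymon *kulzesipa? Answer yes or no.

yes

Derive the expected Fesolar reflex of *kulzesipa:
Fesolar: start from *kulzesipa.
  rule 1 (vowel merger): kulzesipa → kulzesepa
  rule 2 (unconditioned shift): kulzesepa → kulzesefa
  rule 3 (unconditioned shift): kulzesefa → hulzesefa
  rule 4: no change — hulzesefa
  ⇒ Fesolar hulzesefa
Fesolar 'hulzesefa' matches the regular reflex exactly, so the pair is cognate.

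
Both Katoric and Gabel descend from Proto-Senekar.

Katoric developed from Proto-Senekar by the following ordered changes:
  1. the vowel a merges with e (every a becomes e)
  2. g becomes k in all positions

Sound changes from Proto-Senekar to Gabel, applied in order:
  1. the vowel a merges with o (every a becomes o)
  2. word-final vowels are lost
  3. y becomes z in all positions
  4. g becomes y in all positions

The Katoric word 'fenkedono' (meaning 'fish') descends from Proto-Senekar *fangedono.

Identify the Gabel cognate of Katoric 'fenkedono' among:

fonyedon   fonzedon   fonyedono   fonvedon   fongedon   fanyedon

fonyedon

Gabel: *fangedono > fongedono > fongedon > fonyedon  (by vowel merger, apocope, unconditioned shift)
The other candidates each miss or misapply at least one Gabel change.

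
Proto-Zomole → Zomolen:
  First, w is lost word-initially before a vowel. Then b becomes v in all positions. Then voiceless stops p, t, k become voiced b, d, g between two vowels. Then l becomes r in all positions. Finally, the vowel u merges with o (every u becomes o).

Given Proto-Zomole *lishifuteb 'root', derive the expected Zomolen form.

rishifodev

Zomolen: *lishifuteb
  lishifuteb (rule 1 does not apply)
  lishifuteb → lishifutev   [unconditioned shift]
  lishifutev → lishifudev   [intervocalic voicing]
  lishifudev → rishifudev   [unconditioned shift]
  rishifudev → rishifodev   [vowel merger]
  giving Zomolen rishifodev.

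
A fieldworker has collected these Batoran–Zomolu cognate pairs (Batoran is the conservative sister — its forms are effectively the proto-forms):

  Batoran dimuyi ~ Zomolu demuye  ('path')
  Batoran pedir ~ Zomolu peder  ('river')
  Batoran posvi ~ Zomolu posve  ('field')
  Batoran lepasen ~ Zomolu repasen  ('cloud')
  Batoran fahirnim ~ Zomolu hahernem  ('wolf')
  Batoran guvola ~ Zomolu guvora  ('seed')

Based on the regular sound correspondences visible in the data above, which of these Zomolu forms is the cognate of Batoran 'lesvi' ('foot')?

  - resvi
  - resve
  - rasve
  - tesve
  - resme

lepasen ~ repasen — Batoran l corresponds to Zomolu r word-initially before a front vowel.
dimuyi ~ demuye, posvi ~ posve — Batoran i corresponds to Zomolu e word-finally.
Applying these to Batoran 'lesvi':
  lesvi → resvi   (l→r word-initially before a front vowel)
  resvi → resve   (i→e word-finally)
So the Zomolu cognate is 'resve'.

resve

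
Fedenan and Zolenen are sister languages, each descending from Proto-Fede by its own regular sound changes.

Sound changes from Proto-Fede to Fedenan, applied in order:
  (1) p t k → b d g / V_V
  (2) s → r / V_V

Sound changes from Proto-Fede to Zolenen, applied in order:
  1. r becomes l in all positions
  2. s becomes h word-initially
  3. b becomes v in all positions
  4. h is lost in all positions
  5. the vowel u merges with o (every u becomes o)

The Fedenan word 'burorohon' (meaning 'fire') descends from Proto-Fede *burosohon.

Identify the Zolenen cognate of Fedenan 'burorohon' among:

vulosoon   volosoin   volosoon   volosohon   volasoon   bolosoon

volosoon

Zolenen: *burosohon
  burosohon → bulosohon   [unconditioned shift]
  bulosohon (rule 2 does not apply)
  bulosohon → vulosohon   [unconditioned shift]
  vulosohon → vulosoon   [h-loss]
  vulosoon → volosoon   [vowel merger]
  giving Zolenen volosoon.
Only 'volosoon' matches the regular Zolenen development of *burosohon.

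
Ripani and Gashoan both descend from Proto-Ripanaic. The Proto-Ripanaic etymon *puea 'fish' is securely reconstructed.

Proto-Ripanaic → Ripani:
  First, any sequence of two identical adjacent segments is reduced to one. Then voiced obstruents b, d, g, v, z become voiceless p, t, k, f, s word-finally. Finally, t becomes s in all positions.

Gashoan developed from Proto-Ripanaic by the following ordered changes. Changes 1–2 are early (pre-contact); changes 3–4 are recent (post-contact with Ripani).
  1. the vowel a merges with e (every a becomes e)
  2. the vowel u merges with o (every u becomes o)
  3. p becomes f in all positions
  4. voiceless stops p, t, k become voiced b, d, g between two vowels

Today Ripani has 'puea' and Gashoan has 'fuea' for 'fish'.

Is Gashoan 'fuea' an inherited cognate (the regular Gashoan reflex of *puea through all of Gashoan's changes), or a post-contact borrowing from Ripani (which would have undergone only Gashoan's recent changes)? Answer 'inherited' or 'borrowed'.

borrowed

If inherited, *puea would pass through all of Gashoan's changes:
Gashoan: *puea > puee > poee > foee  (by vowel merger, vowel merger, unconditioned shift)
If borrowed from Ripani 'puea' after the early changes, it would undergo only the recent ones:
  rule 3 (unconditioned shift): puea → fuea
  rule 4 (intervocalic voicing): no change (fuea)
  ⇒ as a loan: fuea
Gashoan 'fuea' matches the loan outcome 'fuea', not the inherited 'foee' — it skipped the early Gashoan changes, so it was borrowed from Ripani.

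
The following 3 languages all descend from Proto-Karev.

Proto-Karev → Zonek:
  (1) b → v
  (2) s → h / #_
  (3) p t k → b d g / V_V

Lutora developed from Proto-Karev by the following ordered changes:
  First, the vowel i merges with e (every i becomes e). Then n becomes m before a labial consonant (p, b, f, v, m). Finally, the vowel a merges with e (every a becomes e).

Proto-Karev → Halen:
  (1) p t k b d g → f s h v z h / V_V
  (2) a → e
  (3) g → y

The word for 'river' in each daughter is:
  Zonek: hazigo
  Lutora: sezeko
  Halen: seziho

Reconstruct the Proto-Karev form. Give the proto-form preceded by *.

Position 4: Zonek has i, Lutora has e, Halen has i. Zonek preserves i here (none of its changes turn any other segment into i), so the proto-segment is *i.
Position 2: Zonek has a, Lutora has e, Halen has e. Zonek preserves a here (none of its changes turn any other segment into a), so the proto-segment is *a.
Position 5: Zonek has g, Lutora has k, Halen has h. Lutora preserves k here (none of its changes turn any other segment into k), so the proto-segment is *k.
This points to *saziko. Verify forward in each daughter:
Zonek: *saziko
  saziko (rule 1 does not apply)
  saziko → haziko   [debuccalisation]
  haziko → hazigo   [intervocalic voicing]
  giving Zonek hazigo.
Lutora: start from *saziko.
  rule 1 (vowel merger): saziko → sazeko
  rule 2: no change — sazeko
  rule 3 (vowel merger): sazeko → sezeko
  ⇒ Lutora sezeko
Halen: *saziko
  saziko → saziho   [intervocalic lenition]
  saziho → seziho   [vowel merger]
  seziho (rule 3 does not apply)
  giving Halen seziho.
*saziko is the unique common source.

*saziko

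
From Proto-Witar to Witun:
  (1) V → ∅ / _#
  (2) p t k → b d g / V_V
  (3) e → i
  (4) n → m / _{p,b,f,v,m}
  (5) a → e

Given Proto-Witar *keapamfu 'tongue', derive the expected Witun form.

Witun: *keapamfu > keapamf > keabamf > kiabamf > kiebemf  (by apocope, intervocalic voicing, vowel merger, vowel merger)

kiebemf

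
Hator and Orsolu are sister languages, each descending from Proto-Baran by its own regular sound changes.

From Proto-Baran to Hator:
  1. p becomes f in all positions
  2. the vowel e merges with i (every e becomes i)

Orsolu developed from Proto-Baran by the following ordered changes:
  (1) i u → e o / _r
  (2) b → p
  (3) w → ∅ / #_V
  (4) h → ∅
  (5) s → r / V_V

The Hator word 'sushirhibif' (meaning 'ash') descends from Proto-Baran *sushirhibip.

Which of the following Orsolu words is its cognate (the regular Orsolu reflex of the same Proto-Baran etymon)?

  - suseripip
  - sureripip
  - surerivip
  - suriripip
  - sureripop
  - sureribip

sureripip

Orsolu: *sushirhibip > susherhibip > susherhipip > suseripip > sureripip  (by pre-rhotic lowering, unconditioned shift, h-loss, rhotacism)
The other candidates each miss or misapply at least one Orsolu change.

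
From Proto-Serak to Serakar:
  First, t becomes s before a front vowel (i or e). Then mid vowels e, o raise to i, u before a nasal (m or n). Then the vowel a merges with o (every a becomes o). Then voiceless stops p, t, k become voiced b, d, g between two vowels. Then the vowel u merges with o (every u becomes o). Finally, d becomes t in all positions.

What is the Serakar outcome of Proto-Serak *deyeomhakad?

Serakar: *deyeomhakad > deyeumhakad > deyeumhokod > deyeumhogod > deyeomhogod > teyeomhogot  (by pre-nasal raising, vowel merger, intervocalic voicing, vowel merger, unconditioned shift)

teyeomhogot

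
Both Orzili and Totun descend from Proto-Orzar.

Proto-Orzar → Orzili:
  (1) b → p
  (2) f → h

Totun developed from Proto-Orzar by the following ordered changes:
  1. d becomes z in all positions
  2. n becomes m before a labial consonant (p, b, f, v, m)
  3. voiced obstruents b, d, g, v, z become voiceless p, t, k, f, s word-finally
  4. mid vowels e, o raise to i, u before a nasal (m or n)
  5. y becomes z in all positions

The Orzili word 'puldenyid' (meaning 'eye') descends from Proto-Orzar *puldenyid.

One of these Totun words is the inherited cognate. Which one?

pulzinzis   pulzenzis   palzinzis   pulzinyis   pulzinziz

pulzinzis

Totun: *puldenyid
  puldenyid → pulzenyiz   [unconditioned shift]
  pulzenyiz (rule 2 does not apply)
  pulzenyiz → pulzenyis   [final devoicing]
  pulzenyis → pulzinyis   [pre-nasal raising]
  pulzinyis → pulzinzis   [unconditioned shift]
  giving Totun pulzinzis.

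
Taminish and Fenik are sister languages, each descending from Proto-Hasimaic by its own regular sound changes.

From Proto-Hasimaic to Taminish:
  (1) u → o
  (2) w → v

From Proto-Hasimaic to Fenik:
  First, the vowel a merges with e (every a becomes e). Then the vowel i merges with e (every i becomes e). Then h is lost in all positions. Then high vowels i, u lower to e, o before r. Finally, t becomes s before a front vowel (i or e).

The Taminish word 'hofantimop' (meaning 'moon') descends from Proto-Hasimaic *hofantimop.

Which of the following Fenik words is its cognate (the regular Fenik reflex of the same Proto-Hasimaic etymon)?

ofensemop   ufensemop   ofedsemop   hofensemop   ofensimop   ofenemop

Fenik: start from *hofantimop.
  rule 1 (vowel merger): hofantimop → hofentimop
  rule 2 (vowel merger): hofentimop → hofentemop
  rule 3 (h-loss): hofentemop → ofentemop
  rule 4: no change — ofentemop
  rule 5 (palatalisation): ofentemop → ofensemop
  ⇒ Fenik ofensemop

ofensemop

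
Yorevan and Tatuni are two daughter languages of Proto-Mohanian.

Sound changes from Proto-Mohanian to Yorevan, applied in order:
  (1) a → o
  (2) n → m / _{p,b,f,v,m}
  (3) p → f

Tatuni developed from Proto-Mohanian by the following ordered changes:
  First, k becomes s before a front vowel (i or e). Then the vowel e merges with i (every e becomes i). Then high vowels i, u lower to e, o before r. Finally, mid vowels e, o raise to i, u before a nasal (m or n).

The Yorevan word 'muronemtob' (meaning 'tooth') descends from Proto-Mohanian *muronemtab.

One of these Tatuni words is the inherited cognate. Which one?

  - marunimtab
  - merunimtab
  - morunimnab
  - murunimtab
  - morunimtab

morunimtab

Tatuni: start from *muronemtab.
  rule 1: no change — muronemtab
  rule 2 (vowel merger): muronemtab → muronimtab
  rule 3 (pre-rhotic lowering): muronimtab → moronimtab
  rule 4 (pre-nasal raising): moronimtab → morunimtab
  ⇒ Tatuni morunimtab
Among the options, 'morunimtab' alone shows every Tatuni change applied in order.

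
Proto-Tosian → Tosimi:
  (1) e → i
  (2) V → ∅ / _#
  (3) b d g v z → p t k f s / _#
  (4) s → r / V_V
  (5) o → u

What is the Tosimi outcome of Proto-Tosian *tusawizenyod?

Tosimi: start from *tusawizenyod.
  rule 1 (vowel merger): tusawizenyod → tusawizinyod
  rule 2: no change — tusawizinyod
  rule 3 (final devoicing): tusawizinyod → tusawizinyot
  rule 4 (rhotacism): tusawizinyot → turawizinyot
  rule 5 (vowel merger): turawizinyot → turawizinyut
  ⇒ Tosimi turawizinyut

turawizinyut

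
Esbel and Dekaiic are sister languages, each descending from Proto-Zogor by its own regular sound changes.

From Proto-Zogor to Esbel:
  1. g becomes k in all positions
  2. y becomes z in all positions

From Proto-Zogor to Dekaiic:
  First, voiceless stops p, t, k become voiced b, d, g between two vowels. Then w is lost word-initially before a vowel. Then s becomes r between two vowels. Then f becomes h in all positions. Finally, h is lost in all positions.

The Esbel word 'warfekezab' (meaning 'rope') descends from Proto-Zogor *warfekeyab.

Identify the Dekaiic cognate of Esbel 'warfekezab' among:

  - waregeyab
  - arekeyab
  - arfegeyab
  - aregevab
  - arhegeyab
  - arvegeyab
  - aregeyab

aregeyab

Dekaiic: start from *warfekeyab.
  rule 1 (intervocalic voicing): warfekeyab → warfegeyab
  rule 2 (glide loss): warfegeyab → arfegeyab
  rule 3: no change — arfegeyab
  rule 4 (unconditioned shift): arfegeyab → arhegeyab
  rule 5 (h-loss): arhegeyab → aregeyab
  ⇒ Dekaiic aregeyab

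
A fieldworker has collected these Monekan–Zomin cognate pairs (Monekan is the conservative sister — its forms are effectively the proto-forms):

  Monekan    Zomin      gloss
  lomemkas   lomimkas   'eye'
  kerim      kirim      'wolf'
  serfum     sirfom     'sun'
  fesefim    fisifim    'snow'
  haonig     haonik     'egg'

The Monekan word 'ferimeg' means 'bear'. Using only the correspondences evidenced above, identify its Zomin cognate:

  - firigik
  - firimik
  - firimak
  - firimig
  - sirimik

kerim ~ kirim, serfum ~ sirfom — Monekan e corresponds to Zomin i after a consonant, before r.
fesefim ~ fisifim — Monekan e corresponds to Zomin i after a consonant, before a consonant other than r, m, n, p, b, f, v.
haonig ~ haonik — Monekan g corresponds to Zomin k word-finally.
Applying these to Monekan 'ferimeg':
  ferimeg → firimeg   (e→i after a consonant, before r)
  firimeg → firimig   (e→i after a consonant, before a consonant other than r, m, n, p, b, f, v)
  firimig → firimik   (g→k word-finally)
So the Zomin cognate is 'firimik'.

firimik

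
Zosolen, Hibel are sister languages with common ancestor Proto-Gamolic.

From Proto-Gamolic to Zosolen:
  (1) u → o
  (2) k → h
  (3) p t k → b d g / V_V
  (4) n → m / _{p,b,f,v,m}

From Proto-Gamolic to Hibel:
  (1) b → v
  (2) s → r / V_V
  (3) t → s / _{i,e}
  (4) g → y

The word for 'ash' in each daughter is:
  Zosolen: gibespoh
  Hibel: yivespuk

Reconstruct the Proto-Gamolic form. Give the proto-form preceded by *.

*gibespuk

Position 1: Zosolen has g, Hibel has y. Zosolen preserves g here (none of its changes turn any other segment into g), so the proto-segment is *g.
Position 3: Zosolen has b, Hibel has v. Taking the neighbouring segments as reconstructed: Zosolen b could go back to *p or *b; Hibel v could go back to *b or *v — the one source consistent with every daughter is *b.
Continuing position by position gives *gibespuk; check it forward:
Zosolen: *gibespuk
  gibespuk → gibespok   [vowel merger]
  gibespok → gibespoh   [unconditioned shift]
  gibespoh (rule 3 does not apply)
  gibespoh (rule 4 does not apply)
  giving Zosolen gibespoh.
Hibel: start from *gibespuk.
  rule 1 (unconditioned shift): gibespuk → givespuk
  rule 2: no change — givespuk
  rule 3: no change — givespuk
  rule 4 (unconditioned shift): givespuk → yivespuk
  ⇒ Hibel yivespuk
*gibespuk is the unique common source.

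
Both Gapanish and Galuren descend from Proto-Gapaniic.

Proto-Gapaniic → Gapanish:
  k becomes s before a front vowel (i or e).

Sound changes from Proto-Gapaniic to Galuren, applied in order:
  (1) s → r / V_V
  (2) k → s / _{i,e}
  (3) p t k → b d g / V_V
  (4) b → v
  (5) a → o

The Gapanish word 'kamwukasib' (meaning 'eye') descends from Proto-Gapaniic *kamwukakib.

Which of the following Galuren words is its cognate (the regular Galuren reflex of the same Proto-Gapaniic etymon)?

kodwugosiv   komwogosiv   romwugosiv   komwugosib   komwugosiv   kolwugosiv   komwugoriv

Galuren: *kamwukakib > kamwukasib > kamwugasib > kamwugasiv > komwugosiv  (by palatalisation, intervocalic voicing, unconditioned shift, vowel merger)
The other candidates each miss or misapply at least one Galuren change.

komwugosiv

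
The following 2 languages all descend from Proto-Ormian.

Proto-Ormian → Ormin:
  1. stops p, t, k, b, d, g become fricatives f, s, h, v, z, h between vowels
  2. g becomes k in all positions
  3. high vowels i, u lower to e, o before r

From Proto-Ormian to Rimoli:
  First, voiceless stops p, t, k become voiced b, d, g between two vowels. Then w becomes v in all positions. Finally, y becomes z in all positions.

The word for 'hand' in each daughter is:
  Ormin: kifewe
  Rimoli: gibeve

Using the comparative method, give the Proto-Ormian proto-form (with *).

Position 5: Ormin has w, Rimoli has v. Ormin preserves w here (none of its changes turn any other segment into w), so the proto-segment is *w.
Position 1: Ormin has k, Rimoli has g. Taking the neighbouring segments as reconstructed: Ormin k could go back to *k or *g; Rimoli g can only go back to *g — the one source consistent with every daughter is *g.
Position 3: Ormin has f, Rimoli has b. Taking the neighbouring segments as reconstructed: Ormin f could go back to *p or *f; Rimoli b could go back to *p or *b — the one source consistent with every daughter is *p.
Continuing position by position gives *gipewe; check it forward:
Ormin: *gipewe
  gipewe → gifewe   [intervocalic lenition]
  gifewe → kifewe   [unconditioned shift]
  kifewe (rule 3 does not apply)
  giving Ormin kifewe.
Rimoli: start from *gipewe.
  rule 1 (intervocalic voicing): gipewe → gibewe
  rule 2 (unconditioned shift): gibewe → gibeve
  rule 3: no change — gibeve
  ⇒ Rimoli gibeve
No other proto-form is consistent with every reflex, so the reconstruction is *gipewe.

*gipewe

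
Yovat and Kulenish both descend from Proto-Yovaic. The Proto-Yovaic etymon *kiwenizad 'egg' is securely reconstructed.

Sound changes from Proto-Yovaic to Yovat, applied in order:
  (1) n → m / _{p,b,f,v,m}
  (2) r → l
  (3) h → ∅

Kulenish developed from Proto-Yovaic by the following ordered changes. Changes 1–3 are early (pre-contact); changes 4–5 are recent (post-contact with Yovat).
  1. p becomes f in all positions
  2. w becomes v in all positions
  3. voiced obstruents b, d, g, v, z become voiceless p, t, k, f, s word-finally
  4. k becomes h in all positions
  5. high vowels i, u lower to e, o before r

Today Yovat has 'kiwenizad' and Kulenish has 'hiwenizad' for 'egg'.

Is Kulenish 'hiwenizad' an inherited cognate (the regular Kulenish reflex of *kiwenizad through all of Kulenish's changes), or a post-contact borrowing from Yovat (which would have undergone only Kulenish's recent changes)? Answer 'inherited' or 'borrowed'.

borrowed

If inherited, *kiwenizad would pass through all of Kulenish's changes:
Kulenish: start from *kiwenizad.
  rule 1: no change — kiwenizad
  rule 2 (unconditioned shift): kiwenizad → kivenizad
  rule 3 (final devoicing): kivenizad → kivenizat
  rule 4 (unconditioned shift): kivenizat → hivenizat
  rule 5: no change — hivenizat
  ⇒ Kulenish hivenizat
If borrowed from Yovat 'kiwenizad' after the early changes, it would undergo only the recent ones:
  rule 4 (unconditioned shift): kiwenizad → hiwenizad
  rule 5 (pre-rhotic lowering): no change (hiwenizad)
  ⇒ as a loan: hiwenizad
Kulenish 'hiwenizad' matches the loan outcome 'hiwenizad', not the inherited 'hivenizat' — it skipped the early Kulenish changes, so it was borrowed from Yovat.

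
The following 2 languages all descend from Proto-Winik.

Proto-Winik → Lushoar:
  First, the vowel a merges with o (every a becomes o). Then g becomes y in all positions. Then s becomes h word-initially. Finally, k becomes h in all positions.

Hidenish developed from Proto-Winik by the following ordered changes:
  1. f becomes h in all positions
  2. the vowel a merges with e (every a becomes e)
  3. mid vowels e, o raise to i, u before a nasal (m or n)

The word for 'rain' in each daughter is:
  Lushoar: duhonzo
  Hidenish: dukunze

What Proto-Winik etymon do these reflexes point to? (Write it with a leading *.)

*dukonza

Position 7: Lushoar has o, Hidenish has e. Taking the neighbouring segments as reconstructed: Lushoar o could go back to *a or *o; Hidenish e could go back to *a or *e — the one source consistent with every daughter is *a.
Position 4: Lushoar has o, Hidenish has u. Taking the neighbouring segments as reconstructed: Lushoar o could go back to *a or *o; Hidenish u could go back to *o or *u — the one source consistent with every daughter is *o.
This points to *dukonza. Verify forward in each daughter:
Lushoar: start from *dukonza.
  rule 1 (vowel merger): dukonza → dukonzo
  rule 2: no change — dukonzo
  rule 3: no change — dukonzo
  rule 4 (unconditioned shift): dukonzo → duhonzo
  ⇒ Lushoar duhonzo
Hidenish: start from *dukonza.
  rule 1: no change — dukonza
  rule 2 (vowel merger): dukonza → dukonze
  rule 3 (pre-nasal raising): dukonze → dukunze
  ⇒ Hidenish dukunze
*dukonza is the unique common source.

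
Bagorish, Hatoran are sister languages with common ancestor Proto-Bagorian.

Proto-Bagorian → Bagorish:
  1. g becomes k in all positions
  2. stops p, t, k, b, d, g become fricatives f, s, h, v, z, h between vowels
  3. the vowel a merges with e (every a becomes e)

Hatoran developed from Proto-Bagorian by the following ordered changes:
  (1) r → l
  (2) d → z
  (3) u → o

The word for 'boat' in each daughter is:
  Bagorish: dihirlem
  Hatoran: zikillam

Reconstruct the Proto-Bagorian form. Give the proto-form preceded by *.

*dikirlam

Position 7: Bagorish has e, Hatoran has a. Hatoran preserves a here (none of its changes turn any other segment into a), so the proto-segment is *a.
Position 3: Bagorish has h, Hatoran has k. Hatoran preserves k here (none of its changes turn any other segment into k), so the proto-segment is *k.
Position 1: Bagorish has d, Hatoran has z. Bagorish preserves d here (none of its changes turn any other segment into d), so the proto-segment is *d.
Verify the candidate proto-form against each daughter:
Bagorish: *dikirlam
  dikirlam (rule 1 does not apply)
  dikirlam → dihirlam   [intervocalic lenition]
  dihirlam → dihirlem   [vowel merger]
  giving Bagorish dihirlem.
Hatoran: *dikirlam > dikillam > zikillam  (by unconditioned shift, unconditioned shift)
No other proto-form is consistent with every reflex, so the reconstruction is *dikirlam.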